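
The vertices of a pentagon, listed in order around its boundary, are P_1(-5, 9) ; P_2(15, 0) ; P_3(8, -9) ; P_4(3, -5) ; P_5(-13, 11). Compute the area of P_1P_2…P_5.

188.5

P_1→P_2: (-5)(0) − (15)(9) = -135
P_2→P_3: (15)(-9) − (8)(0) = -135
P_3→P_4: (8)(-5) − (3)(-9) = -13
P_4→P_5: (3)(11) − (-13)(-5) = -32
P_5→P_1: (-13)(9) − (-5)(11) = -62
Σ = -377
Area = |Σ|/2 = 188.5.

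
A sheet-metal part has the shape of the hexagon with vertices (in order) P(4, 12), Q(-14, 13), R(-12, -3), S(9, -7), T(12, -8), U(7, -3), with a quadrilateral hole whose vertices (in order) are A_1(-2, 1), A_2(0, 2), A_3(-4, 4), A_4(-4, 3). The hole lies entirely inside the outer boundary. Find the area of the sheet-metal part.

323.5

Outer boundary:
Apply the shoelace (surveyor's) formula: 2A = Σ (x_i·y_{i+1} − x_{i+1}·y_i), indices taken mod 6.
Σ = (220) + (198) + (111) + (12) + (20) + (96) = 657
Area = |Σ|/2 = 328.5.
Hole:
Apply the surveyor's formula: 2A = Σ (x_i·y_{i+1} − x_{i+1}·y_i), indices taken mod 4.
Cross-terms: -4, 8, 4, 2  ⇒  Σ = 10
Area = |Σ|/2 = 5.
Net area = 328.5 − 5 = 323.5.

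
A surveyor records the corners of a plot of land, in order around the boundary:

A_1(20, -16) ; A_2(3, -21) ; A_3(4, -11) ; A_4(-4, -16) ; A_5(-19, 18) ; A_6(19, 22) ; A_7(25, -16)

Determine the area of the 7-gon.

Σ = (-372) + (51) + (-108) + (-376) + (-760) + (-854) + (-80) = -2499
Area = |Σ|/2 = 1249.5.

1249.5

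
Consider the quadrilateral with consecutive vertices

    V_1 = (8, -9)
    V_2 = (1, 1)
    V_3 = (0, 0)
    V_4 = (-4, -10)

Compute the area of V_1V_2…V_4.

Cross-terms: 17, 0, 0, 116  ⇒  Σ = 133
Area = |Σ|/2 = 66.5.

66.5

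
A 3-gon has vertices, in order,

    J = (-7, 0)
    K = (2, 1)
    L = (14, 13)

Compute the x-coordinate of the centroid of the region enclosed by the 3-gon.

Apply Gauss's area formula. First the cross-terms c_i = x_i·y_{i+1} − x_{i+1}·y_i:
  -7, 12, 91  ⇒  2A = 96, A = 48.
Then Σ (x_i + x_{i+1})·c_i = 864, so x̄ = 864 / (6·48) = 3.

3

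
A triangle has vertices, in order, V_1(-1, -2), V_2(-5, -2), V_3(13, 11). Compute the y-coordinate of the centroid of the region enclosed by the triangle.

7/3

Apply Gauss's area formula. First the cross-terms c_i = x_i·y_{i+1} − x_{i+1}·y_i:
  -8, -29, -15  ⇒  2A = -52, A = -26.
Then Σ (y_i + y_{i+1})·c_i = -364, so ȳ = -364 / (6·(-26)) = 7/3.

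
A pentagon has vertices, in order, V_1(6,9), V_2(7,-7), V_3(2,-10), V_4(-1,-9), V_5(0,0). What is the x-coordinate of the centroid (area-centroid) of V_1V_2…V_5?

Apply the shoelace formula. First the cross-terms c_i = x_i·y_{i+1} − x_{i+1}·y_i:
  -105, -56, -28, 0, 0  ⇒  2A = -189, A = -94.5.
Then Σ (x_i + x_{i+1})·c_i = -1897, so x̄ = -1897 / (6·(-94.5)) = 271/81.

271/81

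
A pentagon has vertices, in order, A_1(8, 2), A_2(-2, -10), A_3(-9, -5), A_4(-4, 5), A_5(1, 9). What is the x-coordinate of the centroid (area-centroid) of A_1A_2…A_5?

-127/166

Apply Gauss's area formula. First the cross-terms c_i = x_i·y_{i+1} − x_{i+1}·y_i:
  -76, -80, -65, -41, -70  ⇒  2A = -332, A = -166.
Then Σ (x_i + x_{i+1})·c_i = 762, so x̄ = 762 / (6·(-166)) = -127/166.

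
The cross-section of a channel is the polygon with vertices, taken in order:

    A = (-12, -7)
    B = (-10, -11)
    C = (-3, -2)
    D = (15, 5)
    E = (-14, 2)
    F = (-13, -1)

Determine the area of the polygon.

141.5

Apply the shoelace (surveyor's) formula: 2A = Σ (x_i·y_{i+1} − x_{i+1}·y_i), indices taken mod 6.
Cross-terms: 62, -13, 15, 100, 40, 79  ⇒  Σ = 283
Area = |Σ|/2 = 141.5.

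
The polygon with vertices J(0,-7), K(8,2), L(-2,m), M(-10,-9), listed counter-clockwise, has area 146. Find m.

The doubled signed area Σ (x_i y_{i+1} − x_{i+1} y_i) is linear in m.
With m=0 it equals 148; the coefficient of m is 18 (from the two edges through L).
So 18·m + 148 = 2·146 = 292 ⇒ m = 8.

8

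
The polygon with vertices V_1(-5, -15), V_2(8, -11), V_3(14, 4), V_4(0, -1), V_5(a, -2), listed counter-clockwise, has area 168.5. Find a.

Write out the shoelace sum; only the two edges meeting at V_5 involve a:
2·Area = [(0·(-2) − a·(-1)) + (a·(-15) − (-5)·(-2))] + 347
       = -14·a + 337 = 337
⇒ a = 0.

0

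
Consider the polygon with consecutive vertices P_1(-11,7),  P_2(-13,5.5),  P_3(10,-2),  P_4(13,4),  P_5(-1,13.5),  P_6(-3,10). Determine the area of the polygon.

Σ = (30.5) + (-29) + (66) + (179.5) + (30.5) + (89) = 366.5
Area = |Σ|/2 = 183.25.

183.25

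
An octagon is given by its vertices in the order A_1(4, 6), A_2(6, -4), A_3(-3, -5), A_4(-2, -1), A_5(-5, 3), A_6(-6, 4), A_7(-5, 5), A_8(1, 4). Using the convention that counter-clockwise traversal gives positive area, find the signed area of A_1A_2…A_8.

-79.5

Apply Gauss's area formula: 2A = Σ (x_i·y_{i+1} − x_{i+1}·y_i), indices taken mod 8.
Σ = (-52) + (-42) + (-7) + (-11) + (-2) + (-10) + (-25) + (-10) = -159
Signed area = Σ/2 = -79.5 (negative ⇒ clockwise traversal).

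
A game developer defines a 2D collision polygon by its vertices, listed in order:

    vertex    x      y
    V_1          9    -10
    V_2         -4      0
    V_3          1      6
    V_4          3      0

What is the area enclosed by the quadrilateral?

56

Apply the surveyor's formula: 2A = Σ (x_i·y_{i+1} − x_{i+1}·y_i), indices taken mod 4.
Cross-terms: -40, -24, -18, -30  ⇒  Σ = -112
Area = |Σ|/2 = 56.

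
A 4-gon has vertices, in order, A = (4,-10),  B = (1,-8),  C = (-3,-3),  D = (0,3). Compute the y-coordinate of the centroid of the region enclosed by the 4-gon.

-3.7

Apply the surveyor's formula. First the cross-terms c_i = x_i·y_{i+1} − x_{i+1}·y_i:
  -22, -27, -9, -12  ⇒  2A = -70, A = -35.
Then Σ (y_i + y_{i+1})·c_i = 777, so ȳ = 777 / (6·(-35)) = -3.7.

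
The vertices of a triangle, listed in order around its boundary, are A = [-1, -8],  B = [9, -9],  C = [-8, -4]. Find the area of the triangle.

16.5

A→B: (-1)(-9) − (9)(-8) = 81
B→C: (9)(-4) − (-8)(-9) = -108
C→A: (-8)(-8) − (-1)(-4) = 60
Σ = 33
Area = |Σ|/2 = 16.5.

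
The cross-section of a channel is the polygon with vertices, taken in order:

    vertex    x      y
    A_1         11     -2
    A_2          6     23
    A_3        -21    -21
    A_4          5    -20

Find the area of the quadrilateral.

Apply the surveyor's formula: 2A = Σ (x_i·y_{i+1} − x_{i+1}·y_i), indices taken mod 4.
Σ = (265) + (357) + (525) + (210) = 1357
Area = |Σ|/2 = 678.5.

678.5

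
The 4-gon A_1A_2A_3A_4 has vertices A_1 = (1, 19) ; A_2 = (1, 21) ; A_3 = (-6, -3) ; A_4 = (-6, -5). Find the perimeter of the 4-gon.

54

|A_1A_2| = √((0)² + (2)²) = √4 = 2
|A_2A_3| = √((-7)² + (-24)²) = √625 = 25
|A_3A_4| = √((0)² + (-2)²) = √4 = 2
|A_4A_1| = √((7)² + (24)²) = √625 = 25
Perimeter = 2 + 25 + 2 + 25 = 54.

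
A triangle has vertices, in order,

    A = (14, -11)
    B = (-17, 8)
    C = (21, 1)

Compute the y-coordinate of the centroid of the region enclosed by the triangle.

Apply the shoelace (surveyor's) formula. First the cross-terms c_i = x_i·y_{i+1} − x_{i+1}·y_i:
  -75, -185, -245  ⇒  2A = -505, A = -252.5.
Then Σ (y_i + y_{i+1})·c_i = 1010, so ȳ = 1010 / (6·(-252.5)) = -2/3.

-2/3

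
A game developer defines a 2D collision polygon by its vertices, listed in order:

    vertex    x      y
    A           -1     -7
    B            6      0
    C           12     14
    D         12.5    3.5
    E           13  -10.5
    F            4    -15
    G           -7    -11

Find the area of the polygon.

Cross-terms: 42, 84, -133, -176.75, -153, -149, 38  ⇒  Σ = -447.75
Area = |Σ|/2 = 223.875.

223.875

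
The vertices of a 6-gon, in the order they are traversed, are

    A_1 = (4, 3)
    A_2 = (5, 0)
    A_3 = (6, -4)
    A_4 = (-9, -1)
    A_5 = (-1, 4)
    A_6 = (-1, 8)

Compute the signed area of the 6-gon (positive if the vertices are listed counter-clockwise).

-76.5

A_1→A_2: (4)(0) − (5)(3) = -15
A_2→A_3: (5)(-4) − (6)(0) = -20
A_3→A_4: (6)(-1) − (-9)(-4) = -42
A_4→A_5: (-9)(4) − (-1)(-1) = -37
A_5→A_6: (-1)(8) − (-1)(4) = -4
A_6→A_1: (-1)(3) − (4)(8) = -35
Σ = -153
Signed area = Σ/2 = -76.5 (negative ⇒ clockwise traversal).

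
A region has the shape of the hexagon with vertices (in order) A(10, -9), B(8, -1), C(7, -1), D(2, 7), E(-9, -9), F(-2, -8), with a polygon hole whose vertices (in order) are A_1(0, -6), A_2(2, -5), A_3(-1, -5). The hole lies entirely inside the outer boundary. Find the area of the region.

153

Outer boundary:
A→B: (10)(-1) − (8)(-9) = 62
B→C: (8)(-1) − (7)(-1) = -1
C→D: (7)(7) − (2)(-1) = 51
D→E: (2)(-9) − (-9)(7) = 45
E→F: (-9)(-8) − (-2)(-9) = 54
F→A: (-2)(-9) − (10)(-8) = 98
Σ = 309
Area = |Σ|/2 = 154.5.
Hole:
Apply Gauss's area formula: 2A = Σ (x_i·y_{i+1} − x_{i+1}·y_i), indices taken mod 3.
A_1→A_2: (0)(-5) − (2)(-6) = 12
A_2→A_3: (2)(-5) − (-1)(-5) = -15
A_3→A_1: (-1)(-6) − (0)(-5) = 6
Σ = 3
Area = |Σ|/2 = 1.5.
Net area = 154.5 − 1.5 = 153.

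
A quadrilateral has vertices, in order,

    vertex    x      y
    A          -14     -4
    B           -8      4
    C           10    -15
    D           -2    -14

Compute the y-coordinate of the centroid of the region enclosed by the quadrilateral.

-413/61

Apply the shoelace (surveyor's) formula. First the cross-terms c_i = x_i·y_{i+1} − x_{i+1}·y_i:
  -88, 80, -170, -188  ⇒  2A = -366, A = -183.
Then Σ (y_i + y_{i+1})·c_i = 7434, so ȳ = 7434 / (6·(-183)) = -413/61.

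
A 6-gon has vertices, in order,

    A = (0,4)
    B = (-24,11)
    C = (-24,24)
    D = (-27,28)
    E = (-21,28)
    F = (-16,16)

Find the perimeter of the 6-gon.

|AB| = √((-24)² + (7)²) = √625 = 25
|BC| = √((0)² + (13)²) = √169 = 13
|CD| = √((-3)² + (4)²) = √25 = 5
|DE| = √((6)² + (0)²) = √36 = 6
|EF| = √((5)² + (-12)²) = √169 = 13
|FA| = √((16)² + (-12)²) = √400 = 20
Perimeter = 25 + 13 + 5 + 6 + 13 + 20 = 82.

82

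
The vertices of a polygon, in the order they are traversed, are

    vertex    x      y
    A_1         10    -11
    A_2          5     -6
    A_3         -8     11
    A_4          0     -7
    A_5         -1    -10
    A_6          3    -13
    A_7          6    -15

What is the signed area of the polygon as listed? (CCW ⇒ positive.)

Apply the shoelace formula: 2A = Σ (x_i·y_{i+1} − x_{i+1}·y_i), indices taken mod 7.
Σ = (-5) + (7) + (56) + (-7) + (43) + (33) + (84) = 211
Signed area = Σ/2 = 105.5 (positive ⇒ counter-clockwise traversal).

105.5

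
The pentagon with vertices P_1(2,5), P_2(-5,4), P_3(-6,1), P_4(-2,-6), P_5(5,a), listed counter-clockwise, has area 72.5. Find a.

Write out the shoelace sum; only the two edges meeting at P_5 involve a:
2·Area = [((-2)·a − 5·(-6)) + (5·5 − 2·a)] + 90
       = -4·a + 145 = 145
⇒ a = 0.

0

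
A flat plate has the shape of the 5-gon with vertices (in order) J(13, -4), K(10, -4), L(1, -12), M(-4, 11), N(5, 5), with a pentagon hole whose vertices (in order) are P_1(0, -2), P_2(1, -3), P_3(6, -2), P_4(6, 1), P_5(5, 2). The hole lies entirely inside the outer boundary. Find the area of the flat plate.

146

Outer boundary:
Apply the shoelace (surveyor's) formula: 2A = Σ (x_i·y_{i+1} − x_{i+1}·y_i), indices taken mod 5.
J→K: (13)(-4) − (10)(-4) = -12
K→L: (10)(-12) − (1)(-4) = -116
L→M: (1)(11) − (-4)(-12) = -37
M→N: (-4)(5) − (5)(11) = -75
N→J: (5)(-4) − (13)(5) = -85
Σ = -325
Area = |Σ|/2 = 162.5.
Hole:
Σ = (2) + (16) + (18) + (7) + (-10) = 33
Area = |Σ|/2 = 16.5.
Net area = 162.5 − 16.5 = 146.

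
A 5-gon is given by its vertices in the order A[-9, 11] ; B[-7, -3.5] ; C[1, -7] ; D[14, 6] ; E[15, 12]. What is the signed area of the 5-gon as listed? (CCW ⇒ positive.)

308

Apply the shoelace (surveyor's) formula: 2A = Σ (x_i·y_{i+1} − x_{i+1}·y_i), indices taken mod 5.
Σ = (108.5) + (52.5) + (104) + (78) + (273) = 616
Signed area = Σ/2 = 308 (positive ⇒ counter-clockwise traversal).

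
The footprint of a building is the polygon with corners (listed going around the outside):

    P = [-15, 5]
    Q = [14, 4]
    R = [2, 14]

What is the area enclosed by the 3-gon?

139

Apply the shoelace (surveyor's) formula: 2A = Σ (x_i·y_{i+1} − x_{i+1}·y_i), indices taken mod 3.
Σ = (-130) + (188) + (220) = 278
Area = |Σ|/2 = 139.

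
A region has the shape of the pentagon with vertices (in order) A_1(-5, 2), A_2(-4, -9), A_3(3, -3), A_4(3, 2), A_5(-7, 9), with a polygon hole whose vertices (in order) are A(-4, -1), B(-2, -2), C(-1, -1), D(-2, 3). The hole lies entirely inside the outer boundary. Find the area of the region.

82

Outer boundary:
Σ = (53) + (39) + (15) + (41) + (31) = 179
Area = |Σ|/2 = 89.5.
Hole:
Apply the surveyor's formula: 2A = Σ (x_i·y_{i+1} − x_{i+1}·y_i), indices taken mod 4.
A→B: (-4)(-2) − (-2)(-1) = 6
B→C: (-2)(-1) − (-1)(-2) = 0
C→D: (-1)(3) − (-2)(-1) = -5
D→A: (-2)(-1) − (-4)(3) = 14
Σ = 15
Area = |Σ|/2 = 7.5.
Net area = 89.5 − 7.5 = 82.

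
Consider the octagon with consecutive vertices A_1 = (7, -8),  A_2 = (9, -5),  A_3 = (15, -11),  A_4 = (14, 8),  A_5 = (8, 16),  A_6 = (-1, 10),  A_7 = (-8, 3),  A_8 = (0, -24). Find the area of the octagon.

490

Apply the shoelace formula: 2A = Σ (x_i·y_{i+1} − x_{i+1}·y_i), indices taken mod 8.
A_1→A_2: (7)(-5) − (9)(-8) = 37
A_2→A_3: (9)(-11) − (15)(-5) = -24
A_3→A_4: (15)(8) − (14)(-11) = 274
A_4→A_5: (14)(16) − (8)(8) = 160
A_5→A_6: (8)(10) − (-1)(16) = 96
A_6→A_7: (-1)(3) − (-8)(10) = 77
A_7→A_8: (-8)(-24) − (0)(3) = 192
A_8→A_1: (0)(-8) − (7)(-24) = 168
Σ = 980
Area = |Σ|/2 = 490.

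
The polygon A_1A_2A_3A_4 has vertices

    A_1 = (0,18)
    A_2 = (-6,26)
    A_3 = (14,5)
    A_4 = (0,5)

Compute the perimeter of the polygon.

66

|A_1A_2| = √((-6)² + (8)²) = √100 = 10
|A_2A_3| = √((20)² + (-21)²) = √841 = 29
|A_3A_4| = √((-14)² + (0)²) = √196 = 14
|A_4A_1| = √((0)² + (13)²) = √169 = 13
Perimeter = 10 + 29 + 14 + 13 = 66.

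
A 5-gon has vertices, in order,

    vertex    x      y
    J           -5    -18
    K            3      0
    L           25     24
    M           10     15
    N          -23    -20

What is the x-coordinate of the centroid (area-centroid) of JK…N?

-337/180

Apply the shoelace formula. First the cross-terms c_i = x_i·y_{i+1} − x_{i+1}·y_i:
  54, 72, 135, 145, 314  ⇒  2A = 720, A = 360.
Then Σ (x_i + x_{i+1})·c_i = -4044, so x̄ = -4044 / (6·360) = -337/180.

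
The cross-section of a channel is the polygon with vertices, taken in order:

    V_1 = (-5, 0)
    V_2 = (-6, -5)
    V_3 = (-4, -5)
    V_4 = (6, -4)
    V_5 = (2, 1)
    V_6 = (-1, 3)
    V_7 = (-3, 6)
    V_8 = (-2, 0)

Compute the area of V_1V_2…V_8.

Apply the shoelace (surveyor's) formula: 2A = Σ (x_i·y_{i+1} − x_{i+1}·y_i), indices taken mod 8.
Σ = (25) + (10) + (46) + (14) + (7) + (3) + (12) + (0) = 117
Area = |Σ|/2 = 58.5.

58.5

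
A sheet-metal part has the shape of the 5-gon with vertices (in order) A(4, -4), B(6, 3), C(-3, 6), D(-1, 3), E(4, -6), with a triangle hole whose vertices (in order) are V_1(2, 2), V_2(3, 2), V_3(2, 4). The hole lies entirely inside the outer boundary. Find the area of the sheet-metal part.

Outer boundary:
Cross-terms: 36, 45, -3, -6, 8  ⇒  Σ = 80
Area = |Σ|/2 = 40.
Hole:
Σ = (-2) + (8) + (-4) = 2
Area = |Σ|/2 = 1.
Net area = 40 − 1 = 39.

39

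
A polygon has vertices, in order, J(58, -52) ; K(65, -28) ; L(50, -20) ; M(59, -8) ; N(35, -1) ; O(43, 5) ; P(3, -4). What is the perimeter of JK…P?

|JK| = √((7)² + (24)²) = √625 = 25
|KL| = √((-15)² + (8)²) = √289 = 17
|LM| = √((9)² + (12)²) = √225 = 15
|MN| = √((-24)² + (7)²) = √625 = 25
|NO| = √((8)² + (6)²) = √100 = 10
|OP| = √((-40)² + (-9)²) = √1681 = 41
|PJ| = √((55)² + (-48)²) = √5329 = 73
Perimeter = 25 + 17 + 15 + 25 + 10 + 41 + 73 = 206.

206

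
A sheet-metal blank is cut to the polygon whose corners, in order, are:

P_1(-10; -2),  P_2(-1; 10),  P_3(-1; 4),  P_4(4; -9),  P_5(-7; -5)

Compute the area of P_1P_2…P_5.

Σ = (-102) + (6) + (-7) + (-83) + (-36) = -222
Area = |Σ|/2 = 111.

111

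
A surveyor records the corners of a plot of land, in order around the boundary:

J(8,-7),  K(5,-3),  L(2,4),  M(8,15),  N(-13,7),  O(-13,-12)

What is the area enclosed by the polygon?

Apply the surveyor's formula: 2A = Σ (x_i·y_{i+1} − x_{i+1}·y_i), indices taken mod 6.
Σ = (11) + (26) + (-2) + (251) + (247) + (187) = 720
Area = |Σ|/2 = 360.

360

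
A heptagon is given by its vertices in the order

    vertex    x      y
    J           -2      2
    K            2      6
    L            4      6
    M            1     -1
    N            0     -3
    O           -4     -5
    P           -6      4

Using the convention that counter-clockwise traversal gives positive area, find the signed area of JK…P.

Apply the shoelace formula: 2A = Σ (x_i·y_{i+1} − x_{i+1}·y_i), indices taken mod 7.
Σ = (-16) + (-12) + (-10) + (-3) + (-12) + (-46) + (-4) = -103
Signed area = Σ/2 = -51.5 (negative ⇒ clockwise traversal).

-51.5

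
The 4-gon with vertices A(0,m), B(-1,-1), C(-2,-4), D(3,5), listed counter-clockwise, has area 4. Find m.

1

Write out the shoelace sum; only the two edges meeting at A involve m:
2·Area = [(3·m − 0·5) + (0·(-1) − (-1)·m)] + 4
       = 4·m + 4 = 8
⇒ m = 1.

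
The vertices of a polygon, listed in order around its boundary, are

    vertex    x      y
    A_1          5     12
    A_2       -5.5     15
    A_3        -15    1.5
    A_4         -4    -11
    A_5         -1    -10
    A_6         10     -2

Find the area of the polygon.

394.875

Apply the shoelace formula: 2A = Σ (x_i·y_{i+1} − x_{i+1}·y_i), indices taken mod 6.
Cross-terms: 141, 216.75, 171, 29, 102, 130  ⇒  Σ = 789.75
Area = |Σ|/2 = 394.875.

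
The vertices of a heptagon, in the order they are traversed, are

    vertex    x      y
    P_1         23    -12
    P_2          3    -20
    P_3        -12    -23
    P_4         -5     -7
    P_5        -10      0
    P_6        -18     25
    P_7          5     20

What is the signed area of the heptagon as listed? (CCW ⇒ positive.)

-1044.5

Apply Gauss's area formula: 2A = Σ (x_i·y_{i+1} − x_{i+1}·y_i), indices taken mod 7.
Σ = (-424) + (-309) + (-31) + (-70) + (-250) + (-485) + (-520) = -2089
Signed area = Σ/2 = -1044.5 (negative ⇒ clockwise traversal).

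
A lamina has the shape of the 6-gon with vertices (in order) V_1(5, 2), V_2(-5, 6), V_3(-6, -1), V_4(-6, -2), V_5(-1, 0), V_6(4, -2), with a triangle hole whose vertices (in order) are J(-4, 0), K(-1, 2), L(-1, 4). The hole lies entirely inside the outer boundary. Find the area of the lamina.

Outer boundary:
Σ = (40) + (41) + (6) + (-2) + (2) + (18) = 105
Area = |Σ|/2 = 52.5.
Hole:
Apply the shoelace (surveyor's) formula: 2A = Σ (x_i·y_{i+1} − x_{i+1}·y_i), indices taken mod 3.
Σ = (-8) + (-2) + (16) = 6
Area = |Σ|/2 = 3.
Net area = 52.5 − 3 = 49.5.

49.5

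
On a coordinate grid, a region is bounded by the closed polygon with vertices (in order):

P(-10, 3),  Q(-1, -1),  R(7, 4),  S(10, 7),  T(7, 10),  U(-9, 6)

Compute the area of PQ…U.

120.5

Apply the surveyor's formula: 2A = Σ (x_i·y_{i+1} − x_{i+1}·y_i), indices taken mod 6.
Σ = (13) + (3) + (9) + (51) + (132) + (33) = 241
Area = |Σ|/2 = 120.5.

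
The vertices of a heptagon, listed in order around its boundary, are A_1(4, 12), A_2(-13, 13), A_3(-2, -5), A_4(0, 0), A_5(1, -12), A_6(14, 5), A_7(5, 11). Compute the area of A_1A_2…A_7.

308.5

Apply the shoelace (surveyor's) formula: 2A = Σ (x_i·y_{i+1} − x_{i+1}·y_i), indices taken mod 7.
Σ = (208) + (91) + (0) + (0) + (173) + (129) + (16) = 617
Area = |Σ|/2 = 308.5.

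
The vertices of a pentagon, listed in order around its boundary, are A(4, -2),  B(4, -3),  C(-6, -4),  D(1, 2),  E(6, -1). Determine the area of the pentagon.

Apply the shoelace (surveyor's) formula: 2A = Σ (x_i·y_{i+1} − x_{i+1}·y_i), indices taken mod 5.
Σ = (-4) + (-34) + (-8) + (-13) + (-8) = -67
Area = |Σ|/2 = 33.5.

33.5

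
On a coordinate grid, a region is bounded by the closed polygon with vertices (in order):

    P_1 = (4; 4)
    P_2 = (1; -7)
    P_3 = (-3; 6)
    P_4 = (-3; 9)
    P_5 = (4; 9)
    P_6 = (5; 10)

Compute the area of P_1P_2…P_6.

72

Σ = (-32) + (-15) + (-9) + (-63) + (-5) + (-20) = -144
Area = |Σ|/2 = 72.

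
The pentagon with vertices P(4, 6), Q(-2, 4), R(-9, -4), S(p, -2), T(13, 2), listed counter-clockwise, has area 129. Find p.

12

Write out the shoelace sum; only the two edges meeting at S involve p:
2·Area = [((-9)·(-2) − p·(-4)) + (p·2 − 13·(-2))] + 142
       = 6·p + 186 = 258
⇒ p = 12.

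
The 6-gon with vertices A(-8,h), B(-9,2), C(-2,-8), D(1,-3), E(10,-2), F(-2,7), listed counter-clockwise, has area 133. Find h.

6

Write out the shoelace sum; only the two edges meeting at A involve h:
2·Area = [((-2)·h − (-8)·7) + ((-8)·2 − (-9)·h)] + 184
       = 7·h + 224 = 266
⇒ h = 6.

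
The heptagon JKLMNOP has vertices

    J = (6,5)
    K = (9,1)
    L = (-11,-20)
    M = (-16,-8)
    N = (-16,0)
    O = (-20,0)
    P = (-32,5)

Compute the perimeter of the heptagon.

110

|JK| = √((3)² + (-4)²) = √25 = 5
|KL| = √((-20)² + (-21)²) = √841 = 29
|LM| = √((-5)² + (12)²) = √169 = 13
|MN| = √((0)² + (8)²) = √64 = 8
|NO| = √((-4)² + (0)²) = √16 = 4
|OP| = √((-12)² + (5)²) = √169 = 13
|PJ| = √((38)² + (0)²) = √1444 = 38
Perimeter = 5 + 29 + 13 + 8 + 4 + 13 + 38 = 110.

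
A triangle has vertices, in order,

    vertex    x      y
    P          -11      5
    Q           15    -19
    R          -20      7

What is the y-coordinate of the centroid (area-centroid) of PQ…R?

Apply the shoelace (surveyor's) formula. First the cross-terms c_i = x_i·y_{i+1} − x_{i+1}·y_i:
  134, -275, -23  ⇒  2A = -164, A = -82.
Then Σ (y_i + y_{i+1})·c_i = 1148, so ȳ = 1148 / (6·(-82)) = -7/3.

-7/3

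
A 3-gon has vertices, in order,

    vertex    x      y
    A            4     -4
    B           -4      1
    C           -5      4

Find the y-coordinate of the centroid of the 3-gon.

1/3

Apply the surveyor's formula. First the cross-terms c_i = x_i·y_{i+1} − x_{i+1}·y_i:
  -12, -11, 4  ⇒  2A = -19, A = -9.5.
Then Σ (y_i + y_{i+1})·c_i = -19, so ȳ = -19 / (6·(-9.5)) = 1/3.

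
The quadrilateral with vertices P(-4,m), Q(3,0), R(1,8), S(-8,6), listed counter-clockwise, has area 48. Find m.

Write out the shoelace sum; only the two edges meeting at P involve m:
2·Area = [((-8)·m − (-4)·6) + ((-4)·0 − 3·m)] + 94
       = -11·m + 118 = 96
⇒ m = 2.

2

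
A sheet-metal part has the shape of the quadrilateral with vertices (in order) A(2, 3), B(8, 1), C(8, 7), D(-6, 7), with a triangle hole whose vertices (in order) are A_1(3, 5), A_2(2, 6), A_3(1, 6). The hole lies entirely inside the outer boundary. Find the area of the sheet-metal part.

Outer boundary:
Σ = (-22) + (48) + (98) + (-32) = 92
Area = |Σ|/2 = 46.
Hole:
Apply the shoelace formula: 2A = Σ (x_i·y_{i+1} − x_{i+1}·y_i), indices taken mod 3.
A_1→A_2: (3)(6) − (2)(5) = 8
A_2→A_3: (2)(6) − (1)(6) = 6
A_3→A_1: (1)(5) − (3)(6) = -13
Σ = 1
Area = |Σ|/2 = 0.5.
Net area = 46 − 0.5 = 45.5.

45.5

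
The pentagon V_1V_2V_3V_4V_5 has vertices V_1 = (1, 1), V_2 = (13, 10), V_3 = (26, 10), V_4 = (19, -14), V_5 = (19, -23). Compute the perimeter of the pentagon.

92

|V_1V_2| = √((12)² + (9)²) = √225 = 15
|V_2V_3| = √((13)² + (0)²) = √169 = 13
|V_3V_4| = √((-7)² + (-24)²) = √625 = 25
|V_4V_5| = √((0)² + (-9)²) = √81 = 9
|V_5V_1| = √((-18)² + (24)²) = √900 = 30
Perimeter = 15 + 13 + 25 + 9 + 30 = 92.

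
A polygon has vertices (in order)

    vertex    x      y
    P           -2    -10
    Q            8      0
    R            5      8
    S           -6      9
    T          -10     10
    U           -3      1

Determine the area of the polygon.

Apply Gauss's area formula: 2A = Σ (x_i·y_{i+1} − x_{i+1}·y_i), indices taken mod 6.
Σ = (80) + (64) + (93) + (30) + (20) + (32) = 319
Area = |Σ|/2 = 159.5.

159.5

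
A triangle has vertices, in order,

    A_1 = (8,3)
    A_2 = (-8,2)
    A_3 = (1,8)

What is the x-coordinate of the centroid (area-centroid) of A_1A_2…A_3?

Apply Gauss's area formula. First the cross-terms c_i = x_i·y_{i+1} − x_{i+1}·y_i:
  40, -66, -61  ⇒  2A = -87, A = -43.5.
Then Σ (x_i + x_{i+1})·c_i = -87, so x̄ = -87 / (6·(-43.5)) = 1/3.

1/3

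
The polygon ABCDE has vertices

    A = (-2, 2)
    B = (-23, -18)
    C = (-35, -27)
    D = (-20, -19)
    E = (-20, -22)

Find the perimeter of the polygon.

|AB| = √((-21)² + (-20)²) = √841 = 29
|BC| = √((-12)² + (-9)²) = √225 = 15
|CD| = √((15)² + (8)²) = √289 = 17
|DE| = √((0)² + (-3)²) = √9 = 3
|EA| = √((18)² + (24)²) = √900 = 30
Perimeter = 29 + 15 + 17 + 3 + 30 = 94.

94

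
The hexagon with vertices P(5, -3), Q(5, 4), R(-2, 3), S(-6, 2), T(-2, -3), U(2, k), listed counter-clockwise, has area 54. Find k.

Write out the shoelace sum; only the two edges meeting at U involve k:
2·Area = [((-2)·k − 2·(-3)) + (2·(-3) − 5·k)] + 94
       = -7·k + 94 = 108
⇒ k = -2.

-2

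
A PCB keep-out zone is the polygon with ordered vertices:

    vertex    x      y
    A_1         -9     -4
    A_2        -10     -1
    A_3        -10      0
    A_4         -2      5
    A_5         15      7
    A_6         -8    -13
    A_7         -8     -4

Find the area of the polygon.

197.5

Apply the shoelace (surveyor's) formula: 2A = Σ (x_i·y_{i+1} − x_{i+1}·y_i), indices taken mod 7.
Σ = (-31) + (-10) + (-50) + (-89) + (-139) + (-72) + (-4) = -395
Area = |Σ|/2 = 197.5.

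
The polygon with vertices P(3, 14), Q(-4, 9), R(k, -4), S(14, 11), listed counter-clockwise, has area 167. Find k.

The doubled signed area Σ (x_i y_{i+1} − x_{i+1} y_i) is linear in k.
With k=0 it equals 318; the coefficient of k is 2 (from the two edges through R).
So 2·k + 318 = 2·167 = 334 ⇒ k = 8.

8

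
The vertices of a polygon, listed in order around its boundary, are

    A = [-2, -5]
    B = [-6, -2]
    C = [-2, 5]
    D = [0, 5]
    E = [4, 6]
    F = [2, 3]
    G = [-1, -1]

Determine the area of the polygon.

43

Apply the surveyor's formula: 2A = Σ (x_i·y_{i+1} − x_{i+1}·y_i), indices taken mod 7.
A→B: (-2)(-2) − (-6)(-5) = -26
B→C: (-6)(5) − (-2)(-2) = -34
C→D: (-2)(5) − (0)(5) = -10
D→E: (0)(6) − (4)(5) = -20
E→F: (4)(3) − (2)(6) = 0
F→G: (2)(-1) − (-1)(3) = 1
G→A: (-1)(-5) − (-2)(-1) = 3
Σ = -86
Area = |Σ|/2 = 43.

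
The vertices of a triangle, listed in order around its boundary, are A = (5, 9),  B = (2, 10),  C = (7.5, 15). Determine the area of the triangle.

Apply the shoelace (surveyor's) formula: 2A = Σ (x_i·y_{i+1} − x_{i+1}·y_i), indices taken mod 3.
Σ = (32) + (-45) + (-7.5) = -20.5
Area = |Σ|/2 = 10.25.

10.25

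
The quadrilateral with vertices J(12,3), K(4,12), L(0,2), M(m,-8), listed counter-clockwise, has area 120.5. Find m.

5

Write out the shoelace sum; only the two edges meeting at M involve m:
2·Area = [(0·(-8) − m·2) + (m·3 − 12·(-8))] + 140
       = 1·m + 236 = 241
⇒ m = 5.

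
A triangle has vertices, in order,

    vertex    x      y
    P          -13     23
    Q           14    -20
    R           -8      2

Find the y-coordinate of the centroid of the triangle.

5/3

Apply the shoelace (surveyor's) formula. First the cross-terms c_i = x_i·y_{i+1} − x_{i+1}·y_i:
  -62, -132, -158  ⇒  2A = -352, A = -176.
Then Σ (y_i + y_{i+1})·c_i = -1760, so ȳ = -1760 / (6·(-176)) = 5/3.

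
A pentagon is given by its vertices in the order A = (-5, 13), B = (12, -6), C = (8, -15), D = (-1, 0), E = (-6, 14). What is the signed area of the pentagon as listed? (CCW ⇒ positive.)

Apply Gauss's area formula: 2A = Σ (x_i·y_{i+1} − x_{i+1}·y_i), indices taken mod 5.
Cross-terms: -126, -132, -15, -14, -8  ⇒  Σ = -295
Signed area = Σ/2 = -147.5 (negative ⇒ clockwise traversal).

-147.5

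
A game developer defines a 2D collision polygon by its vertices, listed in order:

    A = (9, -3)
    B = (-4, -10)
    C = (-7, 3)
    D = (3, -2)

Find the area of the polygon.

85

Apply the shoelace (surveyor's) formula: 2A = Σ (x_i·y_{i+1} − x_{i+1}·y_i), indices taken mod 4.
Cross-terms: -102, -82, 5, 9  ⇒  Σ = -170
Area = |Σ|/2 = 85.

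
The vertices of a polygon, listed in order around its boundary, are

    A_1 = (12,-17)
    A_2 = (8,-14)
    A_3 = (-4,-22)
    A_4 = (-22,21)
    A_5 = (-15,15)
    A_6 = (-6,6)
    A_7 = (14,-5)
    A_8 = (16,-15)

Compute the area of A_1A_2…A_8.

561.5

Apply the shoelace formula: 2A = Σ (x_i·y_{i+1} − x_{i+1}·y_i), indices taken mod 8.
Σ = (-32) + (-232) + (-568) + (-15) + (0) + (-54) + (-130) + (-92) = -1123
Area = |Σ|/2 = 561.5.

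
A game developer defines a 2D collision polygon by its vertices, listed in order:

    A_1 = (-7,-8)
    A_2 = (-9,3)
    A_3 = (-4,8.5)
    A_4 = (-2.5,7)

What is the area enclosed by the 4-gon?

47.625

Apply the surveyor's formula: 2A = Σ (x_i·y_{i+1} − x_{i+1}·y_i), indices taken mod 4.
A_1→A_2: (-7)(3) − (-9)(-8) = -93
A_2→A_3: (-9)(8.5) − (-4)(3) = -64.5
A_3→A_4: (-4)(7) − (-2.5)(8.5) = -6.75
A_4→A_1: (-2.5)(-8) − (-7)(7) = 69
Σ = -95.25
Area = |Σ|/2 = 47.625.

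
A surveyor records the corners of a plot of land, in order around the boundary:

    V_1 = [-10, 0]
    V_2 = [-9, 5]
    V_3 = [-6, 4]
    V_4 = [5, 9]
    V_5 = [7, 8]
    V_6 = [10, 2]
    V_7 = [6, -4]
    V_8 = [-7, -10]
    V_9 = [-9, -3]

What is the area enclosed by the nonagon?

229

Apply the shoelace formula: 2A = Σ (x_i·y_{i+1} − x_{i+1}·y_i), indices taken mod 9.
Σ = (-50) + (-6) + (-74) + (-23) + (-66) + (-52) + (-88) + (-69) + (-30) = -458
Area = |Σ|/2 = 229.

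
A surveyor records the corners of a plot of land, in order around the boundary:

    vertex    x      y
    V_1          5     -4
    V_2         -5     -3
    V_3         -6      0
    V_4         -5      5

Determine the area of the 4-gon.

Apply the surveyor's formula: 2A = Σ (x_i·y_{i+1} − x_{i+1}·y_i), indices taken mod 4.
V_1→V_2: (5)(-3) − (-5)(-4) = -35
V_2→V_3: (-5)(0) − (-6)(-3) = -18
V_3→V_4: (-6)(5) − (-5)(0) = -30
V_4→V_1: (-5)(-4) − (5)(5) = -5
Σ = -88
Area = |Σ|/2 = 44.

44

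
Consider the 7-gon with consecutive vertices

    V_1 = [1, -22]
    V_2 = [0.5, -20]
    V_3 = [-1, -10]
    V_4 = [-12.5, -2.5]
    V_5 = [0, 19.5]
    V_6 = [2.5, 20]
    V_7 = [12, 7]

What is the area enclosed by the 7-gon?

Apply Gauss's area formula: 2A = Σ (x_i·y_{i+1} − x_{i+1}·y_i), indices taken mod 7.
Σ = (-9) + (-25) + (-122.5) + (-243.75) + (-48.75) + (-222.5) + (-271) = -942.5
Area = |Σ|/2 = 471.25.

471.25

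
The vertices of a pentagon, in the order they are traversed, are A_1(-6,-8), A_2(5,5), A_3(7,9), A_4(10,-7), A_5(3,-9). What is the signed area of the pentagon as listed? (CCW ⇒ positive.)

-133

Apply Gauss's area formula: 2A = Σ (x_i·y_{i+1} − x_{i+1}·y_i), indices taken mod 5.
Σ = (10) + (10) + (-139) + (-69) + (-78) = -266
Signed area = Σ/2 = -133 (negative ⇒ clockwise traversal).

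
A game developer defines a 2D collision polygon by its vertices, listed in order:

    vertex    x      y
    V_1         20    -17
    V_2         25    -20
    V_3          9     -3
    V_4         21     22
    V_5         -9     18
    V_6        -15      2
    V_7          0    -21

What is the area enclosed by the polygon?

977

Σ = (25) + (105) + (261) + (576) + (252) + (315) + (420) = 1954
Area = |Σ|/2 = 977.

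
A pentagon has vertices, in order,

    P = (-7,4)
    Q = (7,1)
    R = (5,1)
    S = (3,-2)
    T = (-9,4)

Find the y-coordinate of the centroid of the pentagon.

1.3

Apply Gauss's area formula. First the cross-terms c_i = x_i·y_{i+1} − x_{i+1}·y_i:
  -35, 2, -13, -6, -8  ⇒  2A = -60, A = -30.
Then Σ (y_i + y_{i+1})·c_i = -234, so ȳ = -234 / (6·(-30)) = 1.3.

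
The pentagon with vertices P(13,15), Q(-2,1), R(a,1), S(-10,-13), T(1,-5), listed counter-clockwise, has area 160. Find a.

-9

The doubled signed area Σ (x_i y_{i+1} − x_{i+1} y_i) is linear in a.
With a=0 it equals 194; the coefficient of a is -14 (from the two edges through R).
So -14·a + 194 = 2·160 = 320 ⇒ a = -9.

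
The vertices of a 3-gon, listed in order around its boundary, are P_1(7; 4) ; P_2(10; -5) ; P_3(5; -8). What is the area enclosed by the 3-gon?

27

Apply the surveyor's formula: 2A = Σ (x_i·y_{i+1} − x_{i+1}·y_i), indices taken mod 3.
Cross-terms: -75, -55, 76  ⇒  Σ = -54
Area = |Σ|/2 = 27.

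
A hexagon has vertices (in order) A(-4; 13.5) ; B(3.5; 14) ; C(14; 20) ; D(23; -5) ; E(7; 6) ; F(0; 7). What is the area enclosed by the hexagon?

Apply the surveyor's formula: 2A = Σ (x_i·y_{i+1} − x_{i+1}·y_i), indices taken mod 6.
Σ = (-103.25) + (-126) + (-530) + (173) + (49) + (28) = -509.25
Area = |Σ|/2 = 254.625.

254.625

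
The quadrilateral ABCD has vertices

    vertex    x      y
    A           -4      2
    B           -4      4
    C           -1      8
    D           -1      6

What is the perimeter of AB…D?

|AB| = √((0)² + (2)²) = √4 = 2
|BC| = √((3)² + (4)²) = √25 = 5
|CD| = √((0)² + (-2)²) = √4 = 2
|DA| = √((-3)² + (-4)²) = √25 = 5
Perimeter = 2 + 5 + 2 + 5 = 14.

14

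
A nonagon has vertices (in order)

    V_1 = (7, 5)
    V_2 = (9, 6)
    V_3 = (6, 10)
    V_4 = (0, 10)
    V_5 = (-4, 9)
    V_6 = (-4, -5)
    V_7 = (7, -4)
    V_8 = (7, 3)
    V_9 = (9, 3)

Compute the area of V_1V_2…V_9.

Apply Gauss's area formula: 2A = Σ (x_i·y_{i+1} − x_{i+1}·y_i), indices taken mod 9.
Σ = (-3) + (54) + (60) + (40) + (56) + (51) + (49) + (-6) + (24) = 325
Area = |Σ|/2 = 162.5.

162.5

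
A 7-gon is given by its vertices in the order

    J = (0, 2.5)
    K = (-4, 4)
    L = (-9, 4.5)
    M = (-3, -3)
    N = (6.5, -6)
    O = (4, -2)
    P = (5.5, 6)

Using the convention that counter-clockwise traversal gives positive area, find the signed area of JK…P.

J→K: (0)(4) − (-4)(2.5) = 10
K→L: (-4)(4.5) − (-9)(4) = 18
L→M: (-9)(-3) − (-3)(4.5) = 40.5
M→N: (-3)(-6) − (6.5)(-3) = 37.5
N→O: (6.5)(-2) − (4)(-6) = 11
O→P: (4)(6) − (5.5)(-2) = 35
P→J: (5.5)(2.5) − (0)(6) = 13.75
Σ = 165.75
Signed area = Σ/2 = 82.875 (positive ⇒ counter-clockwise traversal).

82.875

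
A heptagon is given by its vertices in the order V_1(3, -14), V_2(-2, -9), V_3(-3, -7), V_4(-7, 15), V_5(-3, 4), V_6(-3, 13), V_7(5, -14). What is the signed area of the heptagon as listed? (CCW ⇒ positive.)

-111.5

Apply the surveyor's formula: 2A = Σ (x_i·y_{i+1} − x_{i+1}·y_i), indices taken mod 7.
Σ = (-55) + (-13) + (-94) + (17) + (-27) + (-23) + (-28) = -223
Signed area = Σ/2 = -111.5 (negative ⇒ clockwise traversal).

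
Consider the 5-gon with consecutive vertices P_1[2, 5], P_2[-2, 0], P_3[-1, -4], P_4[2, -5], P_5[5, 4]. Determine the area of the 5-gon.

40.5

Cross-terms: 10, 8, 13, 33, 17  ⇒  Σ = 81
Area = |Σ|/2 = 40.5.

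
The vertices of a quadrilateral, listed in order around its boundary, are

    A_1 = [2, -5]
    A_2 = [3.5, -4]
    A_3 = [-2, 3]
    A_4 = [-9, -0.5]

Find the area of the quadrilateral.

Apply the shoelace formula: 2A = Σ (x_i·y_{i+1} − x_{i+1}·y_i), indices taken mod 4.
Σ = (9.5) + (2.5) + (28) + (46) = 86
Area = |Σ|/2 = 43.

43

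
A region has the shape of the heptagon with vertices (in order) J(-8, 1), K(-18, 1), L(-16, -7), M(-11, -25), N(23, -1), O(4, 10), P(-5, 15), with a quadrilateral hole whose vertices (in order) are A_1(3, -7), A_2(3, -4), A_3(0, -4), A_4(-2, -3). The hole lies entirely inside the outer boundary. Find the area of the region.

Outer boundary:
Apply the shoelace formula: 2A = Σ (x_i·y_{i+1} − x_{i+1}·y_i), indices taken mod 7.
J→K: (-8)(1) − (-18)(1) = 10
K→L: (-18)(-7) − (-16)(1) = 142
L→M: (-16)(-25) − (-11)(-7) = 323
M→N: (-11)(-1) − (23)(-25) = 586
N→O: (23)(10) − (4)(-1) = 234
O→P: (4)(15) − (-5)(10) = 110
P→J: (-5)(1) − (-8)(15) = 115
Σ = 1520
Area = |Σ|/2 = 760.
Hole:
Apply the shoelace formula: 2A = Σ (x_i·y_{i+1} − x_{i+1}·y_i), indices taken mod 4.
A_1→A_2: (3)(-4) − (3)(-7) = 9
A_2→A_3: (3)(-4) − (0)(-4) = -12
A_3→A_4: (0)(-3) − (-2)(-4) = -8
A_4→A_1: (-2)(-7) − (3)(-3) = 23
Σ = 12
Area = |Σ|/2 = 6.
Net area = 760 − 6 = 754.

754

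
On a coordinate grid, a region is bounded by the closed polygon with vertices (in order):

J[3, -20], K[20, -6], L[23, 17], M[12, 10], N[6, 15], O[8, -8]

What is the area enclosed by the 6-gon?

Σ = (382) + (478) + (26) + (120) + (-168) + (-136) = 702
Area = |Σ|/2 = 351.

351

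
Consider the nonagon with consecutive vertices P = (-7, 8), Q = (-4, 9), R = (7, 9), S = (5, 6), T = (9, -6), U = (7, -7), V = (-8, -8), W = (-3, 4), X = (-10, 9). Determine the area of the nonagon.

205

Apply the surveyor's formula: 2A = Σ (x_i·y_{i+1} − x_{i+1}·y_i), indices taken mod 9.
Cross-terms: -31, -99, -3, -84, -21, -112, -56, 13, -17  ⇒  Σ = -410
Area = |Σ|/2 = 205.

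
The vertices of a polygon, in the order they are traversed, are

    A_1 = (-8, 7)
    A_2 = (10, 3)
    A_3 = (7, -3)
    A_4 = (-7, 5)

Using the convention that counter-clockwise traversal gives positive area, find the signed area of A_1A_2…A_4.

-70

Apply Gauss's area formula: 2A = Σ (x_i·y_{i+1} − x_{i+1}·y_i), indices taken mod 4.
A_1→A_2: (-8)(3) − (10)(7) = -94
A_2→A_3: (10)(-3) − (7)(3) = -51
A_3→A_4: (7)(5) − (-7)(-3) = 14
A_4→A_1: (-7)(7) − (-8)(5) = -9
Σ = -140
Signed area = Σ/2 = -70 (negative ⇒ clockwise traversal).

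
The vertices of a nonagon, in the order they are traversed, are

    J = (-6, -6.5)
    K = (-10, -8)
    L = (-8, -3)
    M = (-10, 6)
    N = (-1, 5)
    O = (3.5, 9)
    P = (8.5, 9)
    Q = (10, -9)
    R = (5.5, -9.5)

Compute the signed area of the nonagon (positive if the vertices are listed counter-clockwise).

-274.625

Apply Gauss's area formula: 2A = Σ (x_i·y_{i+1} − x_{i+1}·y_i), indices taken mod 9.
Cross-terms: -17, -34, -78, -44, -26.5, -45, -166.5, -45.5, -92.75  ⇒  Σ = -549.25
Signed area = Σ/2 = -274.625 (negative ⇒ clockwise traversal).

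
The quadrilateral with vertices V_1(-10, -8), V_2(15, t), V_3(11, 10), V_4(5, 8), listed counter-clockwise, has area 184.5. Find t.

Write out the shoelace sum; only the two edges meeting at V_2 involve t:
2·Area = [((-10)·t − 15·(-8)) + (15·10 − 11·t)] + 78
       = -21·t + 348 = 369
⇒ t = -1.

-1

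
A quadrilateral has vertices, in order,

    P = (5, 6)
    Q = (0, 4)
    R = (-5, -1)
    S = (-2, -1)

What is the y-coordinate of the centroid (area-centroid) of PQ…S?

73/36

Apply the shoelace formula. First the cross-terms c_i = x_i·y_{i+1} − x_{i+1}·y_i:
  20, 20, 3, -7  ⇒  2A = 36, A = 18.
Then Σ (y_i + y_{i+1})·c_i = 219, so ȳ = 219 / (6·18) = 73/36.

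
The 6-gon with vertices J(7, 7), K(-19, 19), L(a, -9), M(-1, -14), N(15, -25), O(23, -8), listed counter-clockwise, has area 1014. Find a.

-21

Write out the shoelace sum; only the two edges meeting at L involve a:
2·Area = [((-19)·(-9) − a·19) + (a·(-14) − (-1)·(-9))] + 1173
       = -33·a + 1335 = 2028
⇒ a = -21.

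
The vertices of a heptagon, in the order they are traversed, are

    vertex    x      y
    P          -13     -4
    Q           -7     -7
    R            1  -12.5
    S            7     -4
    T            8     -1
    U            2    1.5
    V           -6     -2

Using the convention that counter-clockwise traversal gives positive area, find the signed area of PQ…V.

Apply the shoelace (surveyor's) formula: 2A = Σ (x_i·y_{i+1} − x_{i+1}·y_i), indices taken mod 7.
P→Q: (-13)(-7) − (-7)(-4) = 63
Q→R: (-7)(-12.5) − (1)(-7) = 94.5
R→S: (1)(-4) − (7)(-12.5) = 83.5
S→T: (7)(-1) − (8)(-4) = 25
T→U: (8)(1.5) − (2)(-1) = 14
U→V: (2)(-2) − (-6)(1.5) = 5
V→P: (-6)(-4) − (-13)(-2) = -2
Σ = 283
Signed area = Σ/2 = 141.5 (positive ⇒ counter-clockwise traversal).

141.5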